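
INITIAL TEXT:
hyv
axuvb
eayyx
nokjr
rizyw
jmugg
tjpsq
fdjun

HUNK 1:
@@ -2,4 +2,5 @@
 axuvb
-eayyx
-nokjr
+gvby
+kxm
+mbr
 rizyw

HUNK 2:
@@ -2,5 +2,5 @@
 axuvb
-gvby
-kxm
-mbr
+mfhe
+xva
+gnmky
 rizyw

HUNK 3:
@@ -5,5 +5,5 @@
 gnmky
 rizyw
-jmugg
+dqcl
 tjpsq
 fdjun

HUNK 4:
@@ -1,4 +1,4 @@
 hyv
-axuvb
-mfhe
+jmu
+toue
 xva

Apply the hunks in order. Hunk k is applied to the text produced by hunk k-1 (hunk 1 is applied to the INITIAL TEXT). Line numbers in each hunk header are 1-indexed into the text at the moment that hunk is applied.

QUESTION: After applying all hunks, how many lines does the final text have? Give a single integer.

Answer: 9

Derivation:
Hunk 1: at line 2 remove [eayyx,nokjr] add [gvby,kxm,mbr] -> 9 lines: hyv axuvb gvby kxm mbr rizyw jmugg tjpsq fdjun
Hunk 2: at line 2 remove [gvby,kxm,mbr] add [mfhe,xva,gnmky] -> 9 lines: hyv axuvb mfhe xva gnmky rizyw jmugg tjpsq fdjun
Hunk 3: at line 5 remove [jmugg] add [dqcl] -> 9 lines: hyv axuvb mfhe xva gnmky rizyw dqcl tjpsq fdjun
Hunk 4: at line 1 remove [axuvb,mfhe] add [jmu,toue] -> 9 lines: hyv jmu toue xva gnmky rizyw dqcl tjpsq fdjun
Final line count: 9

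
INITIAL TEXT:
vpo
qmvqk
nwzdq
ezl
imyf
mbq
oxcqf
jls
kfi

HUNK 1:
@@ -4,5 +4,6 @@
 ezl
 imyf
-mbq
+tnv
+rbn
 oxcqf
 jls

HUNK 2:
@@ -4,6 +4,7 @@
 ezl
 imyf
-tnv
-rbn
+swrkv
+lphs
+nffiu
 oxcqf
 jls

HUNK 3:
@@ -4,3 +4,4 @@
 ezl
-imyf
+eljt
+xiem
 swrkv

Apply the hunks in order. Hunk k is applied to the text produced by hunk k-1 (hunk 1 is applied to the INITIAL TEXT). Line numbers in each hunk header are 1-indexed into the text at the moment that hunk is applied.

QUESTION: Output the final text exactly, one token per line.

Answer: vpo
qmvqk
nwzdq
ezl
eljt
xiem
swrkv
lphs
nffiu
oxcqf
jls
kfi

Derivation:
Hunk 1: at line 4 remove [mbq] add [tnv,rbn] -> 10 lines: vpo qmvqk nwzdq ezl imyf tnv rbn oxcqf jls kfi
Hunk 2: at line 4 remove [tnv,rbn] add [swrkv,lphs,nffiu] -> 11 lines: vpo qmvqk nwzdq ezl imyf swrkv lphs nffiu oxcqf jls kfi
Hunk 3: at line 4 remove [imyf] add [eljt,xiem] -> 12 lines: vpo qmvqk nwzdq ezl eljt xiem swrkv lphs nffiu oxcqf jls kfi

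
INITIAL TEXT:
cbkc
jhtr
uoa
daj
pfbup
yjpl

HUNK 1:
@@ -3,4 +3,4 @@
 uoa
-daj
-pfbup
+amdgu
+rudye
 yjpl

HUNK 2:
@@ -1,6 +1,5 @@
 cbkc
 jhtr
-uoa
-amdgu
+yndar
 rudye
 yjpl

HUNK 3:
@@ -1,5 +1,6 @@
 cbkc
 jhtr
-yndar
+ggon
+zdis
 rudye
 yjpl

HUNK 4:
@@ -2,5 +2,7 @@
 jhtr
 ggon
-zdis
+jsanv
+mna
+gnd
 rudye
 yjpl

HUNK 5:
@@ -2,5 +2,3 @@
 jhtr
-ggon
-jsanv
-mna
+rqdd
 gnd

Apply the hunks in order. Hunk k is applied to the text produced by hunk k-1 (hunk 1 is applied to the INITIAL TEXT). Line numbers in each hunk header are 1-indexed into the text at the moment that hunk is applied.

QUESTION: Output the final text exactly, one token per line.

Hunk 1: at line 3 remove [daj,pfbup] add [amdgu,rudye] -> 6 lines: cbkc jhtr uoa amdgu rudye yjpl
Hunk 2: at line 1 remove [uoa,amdgu] add [yndar] -> 5 lines: cbkc jhtr yndar rudye yjpl
Hunk 3: at line 1 remove [yndar] add [ggon,zdis] -> 6 lines: cbkc jhtr ggon zdis rudye yjpl
Hunk 4: at line 2 remove [zdis] add [jsanv,mna,gnd] -> 8 lines: cbkc jhtr ggon jsanv mna gnd rudye yjpl
Hunk 5: at line 2 remove [ggon,jsanv,mna] add [rqdd] -> 6 lines: cbkc jhtr rqdd gnd rudye yjpl

Answer: cbkc
jhtr
rqdd
gnd
rudye
yjpl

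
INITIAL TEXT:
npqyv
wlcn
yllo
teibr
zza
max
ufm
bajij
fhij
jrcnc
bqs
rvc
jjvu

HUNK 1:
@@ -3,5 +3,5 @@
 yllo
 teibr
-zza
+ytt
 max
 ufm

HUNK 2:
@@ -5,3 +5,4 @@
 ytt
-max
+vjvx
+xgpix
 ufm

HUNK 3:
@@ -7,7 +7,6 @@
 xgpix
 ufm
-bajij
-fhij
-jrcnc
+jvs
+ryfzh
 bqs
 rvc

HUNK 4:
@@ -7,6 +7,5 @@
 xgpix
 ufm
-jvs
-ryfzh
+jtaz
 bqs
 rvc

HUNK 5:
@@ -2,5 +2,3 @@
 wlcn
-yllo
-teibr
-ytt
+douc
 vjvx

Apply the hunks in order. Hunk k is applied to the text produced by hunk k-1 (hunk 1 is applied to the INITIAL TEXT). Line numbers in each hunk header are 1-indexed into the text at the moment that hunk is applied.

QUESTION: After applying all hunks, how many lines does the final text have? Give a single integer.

Answer: 10

Derivation:
Hunk 1: at line 3 remove [zza] add [ytt] -> 13 lines: npqyv wlcn yllo teibr ytt max ufm bajij fhij jrcnc bqs rvc jjvu
Hunk 2: at line 5 remove [max] add [vjvx,xgpix] -> 14 lines: npqyv wlcn yllo teibr ytt vjvx xgpix ufm bajij fhij jrcnc bqs rvc jjvu
Hunk 3: at line 7 remove [bajij,fhij,jrcnc] add [jvs,ryfzh] -> 13 lines: npqyv wlcn yllo teibr ytt vjvx xgpix ufm jvs ryfzh bqs rvc jjvu
Hunk 4: at line 7 remove [jvs,ryfzh] add [jtaz] -> 12 lines: npqyv wlcn yllo teibr ytt vjvx xgpix ufm jtaz bqs rvc jjvu
Hunk 5: at line 2 remove [yllo,teibr,ytt] add [douc] -> 10 lines: npqyv wlcn douc vjvx xgpix ufm jtaz bqs rvc jjvu
Final line count: 10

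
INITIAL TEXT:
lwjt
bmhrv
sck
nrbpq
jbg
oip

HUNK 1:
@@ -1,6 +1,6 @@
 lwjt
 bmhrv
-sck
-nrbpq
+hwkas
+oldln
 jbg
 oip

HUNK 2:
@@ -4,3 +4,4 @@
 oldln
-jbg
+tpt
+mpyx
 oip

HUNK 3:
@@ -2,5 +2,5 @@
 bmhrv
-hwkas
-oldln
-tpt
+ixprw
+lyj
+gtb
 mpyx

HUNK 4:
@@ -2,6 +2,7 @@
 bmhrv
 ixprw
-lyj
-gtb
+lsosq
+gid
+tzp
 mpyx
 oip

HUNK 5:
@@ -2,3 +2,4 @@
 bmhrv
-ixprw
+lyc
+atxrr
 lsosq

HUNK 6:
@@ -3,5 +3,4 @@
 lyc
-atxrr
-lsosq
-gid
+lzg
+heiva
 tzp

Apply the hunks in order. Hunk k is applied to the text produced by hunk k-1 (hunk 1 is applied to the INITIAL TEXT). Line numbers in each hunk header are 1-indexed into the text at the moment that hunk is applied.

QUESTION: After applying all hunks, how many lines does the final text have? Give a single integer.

Hunk 1: at line 1 remove [sck,nrbpq] add [hwkas,oldln] -> 6 lines: lwjt bmhrv hwkas oldln jbg oip
Hunk 2: at line 4 remove [jbg] add [tpt,mpyx] -> 7 lines: lwjt bmhrv hwkas oldln tpt mpyx oip
Hunk 3: at line 2 remove [hwkas,oldln,tpt] add [ixprw,lyj,gtb] -> 7 lines: lwjt bmhrv ixprw lyj gtb mpyx oip
Hunk 4: at line 2 remove [lyj,gtb] add [lsosq,gid,tzp] -> 8 lines: lwjt bmhrv ixprw lsosq gid tzp mpyx oip
Hunk 5: at line 2 remove [ixprw] add [lyc,atxrr] -> 9 lines: lwjt bmhrv lyc atxrr lsosq gid tzp mpyx oip
Hunk 6: at line 3 remove [atxrr,lsosq,gid] add [lzg,heiva] -> 8 lines: lwjt bmhrv lyc lzg heiva tzp mpyx oip
Final line count: 8

Answer: 8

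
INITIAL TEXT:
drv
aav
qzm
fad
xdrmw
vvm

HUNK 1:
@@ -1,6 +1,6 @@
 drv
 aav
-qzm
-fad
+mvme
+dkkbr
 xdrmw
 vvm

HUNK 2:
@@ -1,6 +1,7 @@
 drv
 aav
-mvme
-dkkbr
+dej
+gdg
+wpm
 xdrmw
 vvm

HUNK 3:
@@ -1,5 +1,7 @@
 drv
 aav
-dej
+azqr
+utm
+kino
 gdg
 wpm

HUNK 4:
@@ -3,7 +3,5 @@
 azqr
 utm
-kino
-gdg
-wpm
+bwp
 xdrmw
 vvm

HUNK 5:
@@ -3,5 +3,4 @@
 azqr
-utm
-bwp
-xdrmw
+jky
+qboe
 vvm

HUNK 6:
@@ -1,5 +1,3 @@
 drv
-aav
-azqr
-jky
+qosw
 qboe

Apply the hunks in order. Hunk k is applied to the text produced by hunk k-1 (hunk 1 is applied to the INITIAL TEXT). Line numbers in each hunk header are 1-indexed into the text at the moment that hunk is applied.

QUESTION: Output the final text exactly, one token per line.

Answer: drv
qosw
qboe
vvm

Derivation:
Hunk 1: at line 1 remove [qzm,fad] add [mvme,dkkbr] -> 6 lines: drv aav mvme dkkbr xdrmw vvm
Hunk 2: at line 1 remove [mvme,dkkbr] add [dej,gdg,wpm] -> 7 lines: drv aav dej gdg wpm xdrmw vvm
Hunk 3: at line 1 remove [dej] add [azqr,utm,kino] -> 9 lines: drv aav azqr utm kino gdg wpm xdrmw vvm
Hunk 4: at line 3 remove [kino,gdg,wpm] add [bwp] -> 7 lines: drv aav azqr utm bwp xdrmw vvm
Hunk 5: at line 3 remove [utm,bwp,xdrmw] add [jky,qboe] -> 6 lines: drv aav azqr jky qboe vvm
Hunk 6: at line 1 remove [aav,azqr,jky] add [qosw] -> 4 lines: drv qosw qboe vvm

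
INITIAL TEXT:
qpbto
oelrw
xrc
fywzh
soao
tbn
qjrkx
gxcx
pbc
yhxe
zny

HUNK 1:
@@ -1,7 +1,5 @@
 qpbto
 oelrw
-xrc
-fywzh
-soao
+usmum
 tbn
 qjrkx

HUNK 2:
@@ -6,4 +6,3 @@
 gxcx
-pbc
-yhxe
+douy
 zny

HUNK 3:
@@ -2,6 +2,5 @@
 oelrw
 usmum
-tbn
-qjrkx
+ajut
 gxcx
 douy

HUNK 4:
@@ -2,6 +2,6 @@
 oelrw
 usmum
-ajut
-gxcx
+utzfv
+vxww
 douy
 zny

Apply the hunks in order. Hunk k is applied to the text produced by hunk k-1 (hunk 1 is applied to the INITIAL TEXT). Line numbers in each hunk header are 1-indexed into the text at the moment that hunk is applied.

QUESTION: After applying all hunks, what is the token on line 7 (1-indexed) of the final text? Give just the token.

Hunk 1: at line 1 remove [xrc,fywzh,soao] add [usmum] -> 9 lines: qpbto oelrw usmum tbn qjrkx gxcx pbc yhxe zny
Hunk 2: at line 6 remove [pbc,yhxe] add [douy] -> 8 lines: qpbto oelrw usmum tbn qjrkx gxcx douy zny
Hunk 3: at line 2 remove [tbn,qjrkx] add [ajut] -> 7 lines: qpbto oelrw usmum ajut gxcx douy zny
Hunk 4: at line 2 remove [ajut,gxcx] add [utzfv,vxww] -> 7 lines: qpbto oelrw usmum utzfv vxww douy zny
Final line 7: zny

Answer: zny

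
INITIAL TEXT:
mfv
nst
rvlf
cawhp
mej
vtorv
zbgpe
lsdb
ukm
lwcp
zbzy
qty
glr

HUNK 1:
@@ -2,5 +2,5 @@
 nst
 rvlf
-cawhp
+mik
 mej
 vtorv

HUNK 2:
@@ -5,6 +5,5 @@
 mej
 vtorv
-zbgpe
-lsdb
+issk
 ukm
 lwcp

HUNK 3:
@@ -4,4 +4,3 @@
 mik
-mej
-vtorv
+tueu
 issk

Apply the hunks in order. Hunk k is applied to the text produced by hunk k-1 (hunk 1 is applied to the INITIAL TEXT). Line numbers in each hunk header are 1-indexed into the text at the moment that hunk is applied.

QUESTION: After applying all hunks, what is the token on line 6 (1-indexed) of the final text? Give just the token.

Hunk 1: at line 2 remove [cawhp] add [mik] -> 13 lines: mfv nst rvlf mik mej vtorv zbgpe lsdb ukm lwcp zbzy qty glr
Hunk 2: at line 5 remove [zbgpe,lsdb] add [issk] -> 12 lines: mfv nst rvlf mik mej vtorv issk ukm lwcp zbzy qty glr
Hunk 3: at line 4 remove [mej,vtorv] add [tueu] -> 11 lines: mfv nst rvlf mik tueu issk ukm lwcp zbzy qty glr
Final line 6: issk

Answer: issk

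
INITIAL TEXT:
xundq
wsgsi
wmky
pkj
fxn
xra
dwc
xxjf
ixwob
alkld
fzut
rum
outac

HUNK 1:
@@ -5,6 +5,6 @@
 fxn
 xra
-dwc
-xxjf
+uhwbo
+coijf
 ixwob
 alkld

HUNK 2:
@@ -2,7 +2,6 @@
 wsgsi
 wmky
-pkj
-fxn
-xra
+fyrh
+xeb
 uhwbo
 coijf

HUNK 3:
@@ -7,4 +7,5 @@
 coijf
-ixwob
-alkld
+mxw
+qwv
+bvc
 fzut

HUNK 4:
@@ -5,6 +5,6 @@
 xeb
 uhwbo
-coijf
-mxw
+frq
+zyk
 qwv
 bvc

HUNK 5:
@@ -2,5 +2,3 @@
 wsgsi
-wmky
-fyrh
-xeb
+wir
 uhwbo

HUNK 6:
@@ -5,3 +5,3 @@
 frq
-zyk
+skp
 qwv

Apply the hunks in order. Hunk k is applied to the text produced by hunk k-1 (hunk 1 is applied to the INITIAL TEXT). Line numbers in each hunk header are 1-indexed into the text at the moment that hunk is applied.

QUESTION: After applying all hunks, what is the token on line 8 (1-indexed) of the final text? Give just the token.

Answer: bvc

Derivation:
Hunk 1: at line 5 remove [dwc,xxjf] add [uhwbo,coijf] -> 13 lines: xundq wsgsi wmky pkj fxn xra uhwbo coijf ixwob alkld fzut rum outac
Hunk 2: at line 2 remove [pkj,fxn,xra] add [fyrh,xeb] -> 12 lines: xundq wsgsi wmky fyrh xeb uhwbo coijf ixwob alkld fzut rum outac
Hunk 3: at line 7 remove [ixwob,alkld] add [mxw,qwv,bvc] -> 13 lines: xundq wsgsi wmky fyrh xeb uhwbo coijf mxw qwv bvc fzut rum outac
Hunk 4: at line 5 remove [coijf,mxw] add [frq,zyk] -> 13 lines: xundq wsgsi wmky fyrh xeb uhwbo frq zyk qwv bvc fzut rum outac
Hunk 5: at line 2 remove [wmky,fyrh,xeb] add [wir] -> 11 lines: xundq wsgsi wir uhwbo frq zyk qwv bvc fzut rum outac
Hunk 6: at line 5 remove [zyk] add [skp] -> 11 lines: xundq wsgsi wir uhwbo frq skp qwv bvc fzut rum outac
Final line 8: bvc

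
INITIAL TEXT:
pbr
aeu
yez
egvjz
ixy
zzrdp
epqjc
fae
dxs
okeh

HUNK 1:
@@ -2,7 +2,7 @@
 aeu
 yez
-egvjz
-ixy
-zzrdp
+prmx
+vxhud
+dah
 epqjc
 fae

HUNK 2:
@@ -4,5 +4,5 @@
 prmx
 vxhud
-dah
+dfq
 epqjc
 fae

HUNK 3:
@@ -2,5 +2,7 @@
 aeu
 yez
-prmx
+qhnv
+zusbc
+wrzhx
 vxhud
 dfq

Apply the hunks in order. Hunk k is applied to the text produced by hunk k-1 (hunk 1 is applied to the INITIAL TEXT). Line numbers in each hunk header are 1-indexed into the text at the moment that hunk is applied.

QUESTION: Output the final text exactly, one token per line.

Answer: pbr
aeu
yez
qhnv
zusbc
wrzhx
vxhud
dfq
epqjc
fae
dxs
okeh

Derivation:
Hunk 1: at line 2 remove [egvjz,ixy,zzrdp] add [prmx,vxhud,dah] -> 10 lines: pbr aeu yez prmx vxhud dah epqjc fae dxs okeh
Hunk 2: at line 4 remove [dah] add [dfq] -> 10 lines: pbr aeu yez prmx vxhud dfq epqjc fae dxs okeh
Hunk 3: at line 2 remove [prmx] add [qhnv,zusbc,wrzhx] -> 12 lines: pbr aeu yez qhnv zusbc wrzhx vxhud dfq epqjc fae dxs okeh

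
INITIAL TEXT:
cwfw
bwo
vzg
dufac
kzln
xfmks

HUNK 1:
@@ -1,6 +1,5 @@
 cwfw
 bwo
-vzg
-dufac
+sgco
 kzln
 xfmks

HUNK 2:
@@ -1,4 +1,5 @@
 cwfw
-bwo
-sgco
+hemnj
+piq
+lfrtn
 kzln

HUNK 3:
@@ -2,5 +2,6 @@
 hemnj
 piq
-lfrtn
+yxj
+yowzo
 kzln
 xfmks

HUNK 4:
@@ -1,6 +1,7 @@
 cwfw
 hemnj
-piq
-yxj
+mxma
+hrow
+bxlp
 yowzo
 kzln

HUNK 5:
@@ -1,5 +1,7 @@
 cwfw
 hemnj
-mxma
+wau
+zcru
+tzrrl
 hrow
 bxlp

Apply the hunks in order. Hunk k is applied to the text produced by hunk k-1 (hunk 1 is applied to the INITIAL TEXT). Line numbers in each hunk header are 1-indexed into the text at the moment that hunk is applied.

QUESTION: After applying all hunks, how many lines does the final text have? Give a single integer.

Answer: 10

Derivation:
Hunk 1: at line 1 remove [vzg,dufac] add [sgco] -> 5 lines: cwfw bwo sgco kzln xfmks
Hunk 2: at line 1 remove [bwo,sgco] add [hemnj,piq,lfrtn] -> 6 lines: cwfw hemnj piq lfrtn kzln xfmks
Hunk 3: at line 2 remove [lfrtn] add [yxj,yowzo] -> 7 lines: cwfw hemnj piq yxj yowzo kzln xfmks
Hunk 4: at line 1 remove [piq,yxj] add [mxma,hrow,bxlp] -> 8 lines: cwfw hemnj mxma hrow bxlp yowzo kzln xfmks
Hunk 5: at line 1 remove [mxma] add [wau,zcru,tzrrl] -> 10 lines: cwfw hemnj wau zcru tzrrl hrow bxlp yowzo kzln xfmks
Final line count: 10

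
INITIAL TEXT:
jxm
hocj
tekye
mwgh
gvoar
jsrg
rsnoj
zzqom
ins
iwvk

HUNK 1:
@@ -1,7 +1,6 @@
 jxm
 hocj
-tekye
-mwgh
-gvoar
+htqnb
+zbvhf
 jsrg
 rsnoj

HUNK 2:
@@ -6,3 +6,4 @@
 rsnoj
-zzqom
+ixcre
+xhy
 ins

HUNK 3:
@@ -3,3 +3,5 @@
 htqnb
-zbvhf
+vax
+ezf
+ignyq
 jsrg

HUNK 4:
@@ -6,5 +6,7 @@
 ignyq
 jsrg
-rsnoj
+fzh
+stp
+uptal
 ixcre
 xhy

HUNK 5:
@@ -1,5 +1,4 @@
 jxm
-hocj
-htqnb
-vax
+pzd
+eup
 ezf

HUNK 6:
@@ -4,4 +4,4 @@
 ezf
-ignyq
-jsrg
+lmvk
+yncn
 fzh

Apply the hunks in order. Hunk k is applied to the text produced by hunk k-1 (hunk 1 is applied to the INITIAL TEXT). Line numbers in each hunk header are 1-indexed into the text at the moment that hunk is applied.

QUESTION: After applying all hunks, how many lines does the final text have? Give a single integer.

Answer: 13

Derivation:
Hunk 1: at line 1 remove [tekye,mwgh,gvoar] add [htqnb,zbvhf] -> 9 lines: jxm hocj htqnb zbvhf jsrg rsnoj zzqom ins iwvk
Hunk 2: at line 6 remove [zzqom] add [ixcre,xhy] -> 10 lines: jxm hocj htqnb zbvhf jsrg rsnoj ixcre xhy ins iwvk
Hunk 3: at line 3 remove [zbvhf] add [vax,ezf,ignyq] -> 12 lines: jxm hocj htqnb vax ezf ignyq jsrg rsnoj ixcre xhy ins iwvk
Hunk 4: at line 6 remove [rsnoj] add [fzh,stp,uptal] -> 14 lines: jxm hocj htqnb vax ezf ignyq jsrg fzh stp uptal ixcre xhy ins iwvk
Hunk 5: at line 1 remove [hocj,htqnb,vax] add [pzd,eup] -> 13 lines: jxm pzd eup ezf ignyq jsrg fzh stp uptal ixcre xhy ins iwvk
Hunk 6: at line 4 remove [ignyq,jsrg] add [lmvk,yncn] -> 13 lines: jxm pzd eup ezf lmvk yncn fzh stp uptal ixcre xhy ins iwvk
Final line count: 13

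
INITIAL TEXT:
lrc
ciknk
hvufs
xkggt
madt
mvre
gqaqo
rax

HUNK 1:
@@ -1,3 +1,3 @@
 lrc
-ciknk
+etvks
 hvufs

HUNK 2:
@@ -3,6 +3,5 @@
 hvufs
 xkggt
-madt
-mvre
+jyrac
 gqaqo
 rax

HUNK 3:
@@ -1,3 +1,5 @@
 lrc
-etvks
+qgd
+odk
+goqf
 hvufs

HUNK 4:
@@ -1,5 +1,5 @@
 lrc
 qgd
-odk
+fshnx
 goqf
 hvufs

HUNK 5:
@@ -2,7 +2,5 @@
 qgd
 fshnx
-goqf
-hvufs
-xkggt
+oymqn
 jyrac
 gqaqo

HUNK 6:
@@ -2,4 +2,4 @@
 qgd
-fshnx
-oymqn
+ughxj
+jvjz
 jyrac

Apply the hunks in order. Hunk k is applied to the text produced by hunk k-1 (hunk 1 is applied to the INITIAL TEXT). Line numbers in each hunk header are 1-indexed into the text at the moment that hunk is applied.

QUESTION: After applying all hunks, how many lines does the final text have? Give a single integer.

Answer: 7

Derivation:
Hunk 1: at line 1 remove [ciknk] add [etvks] -> 8 lines: lrc etvks hvufs xkggt madt mvre gqaqo rax
Hunk 2: at line 3 remove [madt,mvre] add [jyrac] -> 7 lines: lrc etvks hvufs xkggt jyrac gqaqo rax
Hunk 3: at line 1 remove [etvks] add [qgd,odk,goqf] -> 9 lines: lrc qgd odk goqf hvufs xkggt jyrac gqaqo rax
Hunk 4: at line 1 remove [odk] add [fshnx] -> 9 lines: lrc qgd fshnx goqf hvufs xkggt jyrac gqaqo rax
Hunk 5: at line 2 remove [goqf,hvufs,xkggt] add [oymqn] -> 7 lines: lrc qgd fshnx oymqn jyrac gqaqo rax
Hunk 6: at line 2 remove [fshnx,oymqn] add [ughxj,jvjz] -> 7 lines: lrc qgd ughxj jvjz jyrac gqaqo rax
Final line count: 7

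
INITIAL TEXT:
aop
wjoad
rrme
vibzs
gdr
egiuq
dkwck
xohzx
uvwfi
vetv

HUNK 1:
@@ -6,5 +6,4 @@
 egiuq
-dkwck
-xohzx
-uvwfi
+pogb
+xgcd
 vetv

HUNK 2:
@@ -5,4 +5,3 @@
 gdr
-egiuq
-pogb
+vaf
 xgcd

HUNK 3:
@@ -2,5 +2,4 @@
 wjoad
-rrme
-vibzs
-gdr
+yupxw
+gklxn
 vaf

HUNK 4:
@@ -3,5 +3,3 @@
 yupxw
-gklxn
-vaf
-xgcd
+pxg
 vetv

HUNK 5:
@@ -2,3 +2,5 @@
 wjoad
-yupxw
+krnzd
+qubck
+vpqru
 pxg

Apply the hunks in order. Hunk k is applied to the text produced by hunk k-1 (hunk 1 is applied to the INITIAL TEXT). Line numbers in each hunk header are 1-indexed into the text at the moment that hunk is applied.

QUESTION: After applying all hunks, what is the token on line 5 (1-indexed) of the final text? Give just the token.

Hunk 1: at line 6 remove [dkwck,xohzx,uvwfi] add [pogb,xgcd] -> 9 lines: aop wjoad rrme vibzs gdr egiuq pogb xgcd vetv
Hunk 2: at line 5 remove [egiuq,pogb] add [vaf] -> 8 lines: aop wjoad rrme vibzs gdr vaf xgcd vetv
Hunk 3: at line 2 remove [rrme,vibzs,gdr] add [yupxw,gklxn] -> 7 lines: aop wjoad yupxw gklxn vaf xgcd vetv
Hunk 4: at line 3 remove [gklxn,vaf,xgcd] add [pxg] -> 5 lines: aop wjoad yupxw pxg vetv
Hunk 5: at line 2 remove [yupxw] add [krnzd,qubck,vpqru] -> 7 lines: aop wjoad krnzd qubck vpqru pxg vetv
Final line 5: vpqru

Answer: vpqru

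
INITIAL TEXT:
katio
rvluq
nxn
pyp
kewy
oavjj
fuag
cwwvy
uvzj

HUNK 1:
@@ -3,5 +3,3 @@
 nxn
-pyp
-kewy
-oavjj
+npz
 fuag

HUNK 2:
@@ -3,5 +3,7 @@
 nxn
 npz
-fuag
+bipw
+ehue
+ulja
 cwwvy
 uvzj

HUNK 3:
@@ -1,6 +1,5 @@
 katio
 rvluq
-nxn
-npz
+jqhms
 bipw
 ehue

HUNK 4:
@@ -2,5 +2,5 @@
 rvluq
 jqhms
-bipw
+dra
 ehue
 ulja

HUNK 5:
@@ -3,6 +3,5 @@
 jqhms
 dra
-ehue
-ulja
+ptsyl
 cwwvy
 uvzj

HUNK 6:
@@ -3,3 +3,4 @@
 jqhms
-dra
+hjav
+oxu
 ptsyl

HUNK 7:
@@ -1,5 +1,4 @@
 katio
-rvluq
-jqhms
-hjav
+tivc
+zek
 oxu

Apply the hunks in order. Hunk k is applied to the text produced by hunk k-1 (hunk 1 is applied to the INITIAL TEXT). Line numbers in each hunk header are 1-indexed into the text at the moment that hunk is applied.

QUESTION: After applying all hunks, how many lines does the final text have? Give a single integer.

Hunk 1: at line 3 remove [pyp,kewy,oavjj] add [npz] -> 7 lines: katio rvluq nxn npz fuag cwwvy uvzj
Hunk 2: at line 3 remove [fuag] add [bipw,ehue,ulja] -> 9 lines: katio rvluq nxn npz bipw ehue ulja cwwvy uvzj
Hunk 3: at line 1 remove [nxn,npz] add [jqhms] -> 8 lines: katio rvluq jqhms bipw ehue ulja cwwvy uvzj
Hunk 4: at line 2 remove [bipw] add [dra] -> 8 lines: katio rvluq jqhms dra ehue ulja cwwvy uvzj
Hunk 5: at line 3 remove [ehue,ulja] add [ptsyl] -> 7 lines: katio rvluq jqhms dra ptsyl cwwvy uvzj
Hunk 6: at line 3 remove [dra] add [hjav,oxu] -> 8 lines: katio rvluq jqhms hjav oxu ptsyl cwwvy uvzj
Hunk 7: at line 1 remove [rvluq,jqhms,hjav] add [tivc,zek] -> 7 lines: katio tivc zek oxu ptsyl cwwvy uvzj
Final line count: 7

Answer: 7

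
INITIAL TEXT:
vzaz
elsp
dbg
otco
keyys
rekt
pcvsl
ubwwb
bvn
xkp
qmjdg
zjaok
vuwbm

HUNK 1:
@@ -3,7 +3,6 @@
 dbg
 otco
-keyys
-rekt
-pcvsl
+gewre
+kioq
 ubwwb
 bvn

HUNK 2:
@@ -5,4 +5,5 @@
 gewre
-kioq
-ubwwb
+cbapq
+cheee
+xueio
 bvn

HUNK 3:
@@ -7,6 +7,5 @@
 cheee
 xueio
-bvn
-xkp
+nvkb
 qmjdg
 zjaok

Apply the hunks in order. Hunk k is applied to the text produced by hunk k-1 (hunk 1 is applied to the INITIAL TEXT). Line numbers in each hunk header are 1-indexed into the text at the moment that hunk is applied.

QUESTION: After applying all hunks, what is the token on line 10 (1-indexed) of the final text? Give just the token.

Answer: qmjdg

Derivation:
Hunk 1: at line 3 remove [keyys,rekt,pcvsl] add [gewre,kioq] -> 12 lines: vzaz elsp dbg otco gewre kioq ubwwb bvn xkp qmjdg zjaok vuwbm
Hunk 2: at line 5 remove [kioq,ubwwb] add [cbapq,cheee,xueio] -> 13 lines: vzaz elsp dbg otco gewre cbapq cheee xueio bvn xkp qmjdg zjaok vuwbm
Hunk 3: at line 7 remove [bvn,xkp] add [nvkb] -> 12 lines: vzaz elsp dbg otco gewre cbapq cheee xueio nvkb qmjdg zjaok vuwbm
Final line 10: qmjdg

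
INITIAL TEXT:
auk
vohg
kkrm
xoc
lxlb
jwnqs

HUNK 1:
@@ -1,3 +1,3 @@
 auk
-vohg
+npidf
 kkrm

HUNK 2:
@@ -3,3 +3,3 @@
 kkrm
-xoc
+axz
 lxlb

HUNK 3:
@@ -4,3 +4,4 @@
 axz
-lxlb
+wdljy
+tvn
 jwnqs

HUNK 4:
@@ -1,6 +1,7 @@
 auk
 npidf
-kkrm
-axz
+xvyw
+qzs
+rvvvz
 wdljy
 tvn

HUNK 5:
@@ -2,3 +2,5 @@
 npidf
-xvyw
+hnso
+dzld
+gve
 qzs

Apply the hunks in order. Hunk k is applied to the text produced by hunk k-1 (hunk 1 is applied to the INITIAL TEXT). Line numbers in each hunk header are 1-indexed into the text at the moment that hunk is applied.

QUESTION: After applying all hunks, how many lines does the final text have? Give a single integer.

Answer: 10

Derivation:
Hunk 1: at line 1 remove [vohg] add [npidf] -> 6 lines: auk npidf kkrm xoc lxlb jwnqs
Hunk 2: at line 3 remove [xoc] add [axz] -> 6 lines: auk npidf kkrm axz lxlb jwnqs
Hunk 3: at line 4 remove [lxlb] add [wdljy,tvn] -> 7 lines: auk npidf kkrm axz wdljy tvn jwnqs
Hunk 4: at line 1 remove [kkrm,axz] add [xvyw,qzs,rvvvz] -> 8 lines: auk npidf xvyw qzs rvvvz wdljy tvn jwnqs
Hunk 5: at line 2 remove [xvyw] add [hnso,dzld,gve] -> 10 lines: auk npidf hnso dzld gve qzs rvvvz wdljy tvn jwnqs
Final line count: 10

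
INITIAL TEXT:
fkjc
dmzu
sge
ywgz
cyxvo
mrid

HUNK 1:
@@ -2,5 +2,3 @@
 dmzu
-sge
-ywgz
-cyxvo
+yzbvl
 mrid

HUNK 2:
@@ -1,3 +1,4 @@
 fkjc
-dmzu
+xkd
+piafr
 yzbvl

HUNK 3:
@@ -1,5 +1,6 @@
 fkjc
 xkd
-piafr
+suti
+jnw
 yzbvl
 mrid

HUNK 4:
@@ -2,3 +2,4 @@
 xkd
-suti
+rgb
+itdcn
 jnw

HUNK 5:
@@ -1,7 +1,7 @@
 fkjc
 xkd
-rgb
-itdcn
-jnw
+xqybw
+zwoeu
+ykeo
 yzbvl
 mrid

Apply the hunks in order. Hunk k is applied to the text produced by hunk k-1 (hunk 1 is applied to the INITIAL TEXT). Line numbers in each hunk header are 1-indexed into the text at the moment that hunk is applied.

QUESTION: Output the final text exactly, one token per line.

Hunk 1: at line 2 remove [sge,ywgz,cyxvo] add [yzbvl] -> 4 lines: fkjc dmzu yzbvl mrid
Hunk 2: at line 1 remove [dmzu] add [xkd,piafr] -> 5 lines: fkjc xkd piafr yzbvl mrid
Hunk 3: at line 1 remove [piafr] add [suti,jnw] -> 6 lines: fkjc xkd suti jnw yzbvl mrid
Hunk 4: at line 2 remove [suti] add [rgb,itdcn] -> 7 lines: fkjc xkd rgb itdcn jnw yzbvl mrid
Hunk 5: at line 1 remove [rgb,itdcn,jnw] add [xqybw,zwoeu,ykeo] -> 7 lines: fkjc xkd xqybw zwoeu ykeo yzbvl mrid

Answer: fkjc
xkd
xqybw
zwoeu
ykeo
yzbvl
mrid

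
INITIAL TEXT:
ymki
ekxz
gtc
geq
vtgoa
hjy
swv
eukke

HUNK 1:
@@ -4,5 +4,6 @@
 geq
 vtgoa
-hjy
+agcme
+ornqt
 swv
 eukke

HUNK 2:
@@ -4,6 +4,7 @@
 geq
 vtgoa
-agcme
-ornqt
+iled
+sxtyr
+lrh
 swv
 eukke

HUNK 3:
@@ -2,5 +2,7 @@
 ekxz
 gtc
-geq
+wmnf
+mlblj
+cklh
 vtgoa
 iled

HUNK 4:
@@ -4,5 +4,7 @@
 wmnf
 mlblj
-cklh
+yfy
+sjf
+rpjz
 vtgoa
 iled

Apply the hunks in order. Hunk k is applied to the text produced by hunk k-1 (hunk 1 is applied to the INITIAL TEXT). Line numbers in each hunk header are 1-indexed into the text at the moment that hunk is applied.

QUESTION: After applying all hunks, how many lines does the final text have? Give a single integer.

Hunk 1: at line 4 remove [hjy] add [agcme,ornqt] -> 9 lines: ymki ekxz gtc geq vtgoa agcme ornqt swv eukke
Hunk 2: at line 4 remove [agcme,ornqt] add [iled,sxtyr,lrh] -> 10 lines: ymki ekxz gtc geq vtgoa iled sxtyr lrh swv eukke
Hunk 3: at line 2 remove [geq] add [wmnf,mlblj,cklh] -> 12 lines: ymki ekxz gtc wmnf mlblj cklh vtgoa iled sxtyr lrh swv eukke
Hunk 4: at line 4 remove [cklh] add [yfy,sjf,rpjz] -> 14 lines: ymki ekxz gtc wmnf mlblj yfy sjf rpjz vtgoa iled sxtyr lrh swv eukke
Final line count: 14

Answer: 14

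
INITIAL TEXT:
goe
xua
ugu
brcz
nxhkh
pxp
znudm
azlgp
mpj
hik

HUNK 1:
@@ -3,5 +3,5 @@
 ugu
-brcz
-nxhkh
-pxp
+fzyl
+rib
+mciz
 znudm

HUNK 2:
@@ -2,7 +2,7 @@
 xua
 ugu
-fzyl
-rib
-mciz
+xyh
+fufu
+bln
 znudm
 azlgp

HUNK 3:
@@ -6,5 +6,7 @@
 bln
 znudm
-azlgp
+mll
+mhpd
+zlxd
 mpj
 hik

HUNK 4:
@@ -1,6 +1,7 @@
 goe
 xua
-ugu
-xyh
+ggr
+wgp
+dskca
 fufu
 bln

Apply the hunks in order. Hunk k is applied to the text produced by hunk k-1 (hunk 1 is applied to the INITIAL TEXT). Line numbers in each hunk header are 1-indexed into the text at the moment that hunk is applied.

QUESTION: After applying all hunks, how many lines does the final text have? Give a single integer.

Answer: 13

Derivation:
Hunk 1: at line 3 remove [brcz,nxhkh,pxp] add [fzyl,rib,mciz] -> 10 lines: goe xua ugu fzyl rib mciz znudm azlgp mpj hik
Hunk 2: at line 2 remove [fzyl,rib,mciz] add [xyh,fufu,bln] -> 10 lines: goe xua ugu xyh fufu bln znudm azlgp mpj hik
Hunk 3: at line 6 remove [azlgp] add [mll,mhpd,zlxd] -> 12 lines: goe xua ugu xyh fufu bln znudm mll mhpd zlxd mpj hik
Hunk 4: at line 1 remove [ugu,xyh] add [ggr,wgp,dskca] -> 13 lines: goe xua ggr wgp dskca fufu bln znudm mll mhpd zlxd mpj hik
Final line count: 13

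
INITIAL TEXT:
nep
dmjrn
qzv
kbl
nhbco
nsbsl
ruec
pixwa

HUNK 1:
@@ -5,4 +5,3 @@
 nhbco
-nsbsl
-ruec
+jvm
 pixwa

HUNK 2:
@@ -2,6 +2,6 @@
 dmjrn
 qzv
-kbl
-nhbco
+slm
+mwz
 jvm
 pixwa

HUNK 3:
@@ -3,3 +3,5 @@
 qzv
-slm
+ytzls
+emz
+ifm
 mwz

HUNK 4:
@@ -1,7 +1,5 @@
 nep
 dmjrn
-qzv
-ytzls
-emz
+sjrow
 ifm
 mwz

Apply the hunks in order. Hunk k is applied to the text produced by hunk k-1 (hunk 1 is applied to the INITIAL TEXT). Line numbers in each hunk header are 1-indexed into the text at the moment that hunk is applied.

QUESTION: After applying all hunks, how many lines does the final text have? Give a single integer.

Hunk 1: at line 5 remove [nsbsl,ruec] add [jvm] -> 7 lines: nep dmjrn qzv kbl nhbco jvm pixwa
Hunk 2: at line 2 remove [kbl,nhbco] add [slm,mwz] -> 7 lines: nep dmjrn qzv slm mwz jvm pixwa
Hunk 3: at line 3 remove [slm] add [ytzls,emz,ifm] -> 9 lines: nep dmjrn qzv ytzls emz ifm mwz jvm pixwa
Hunk 4: at line 1 remove [qzv,ytzls,emz] add [sjrow] -> 7 lines: nep dmjrn sjrow ifm mwz jvm pixwa
Final line count: 7

Answer: 7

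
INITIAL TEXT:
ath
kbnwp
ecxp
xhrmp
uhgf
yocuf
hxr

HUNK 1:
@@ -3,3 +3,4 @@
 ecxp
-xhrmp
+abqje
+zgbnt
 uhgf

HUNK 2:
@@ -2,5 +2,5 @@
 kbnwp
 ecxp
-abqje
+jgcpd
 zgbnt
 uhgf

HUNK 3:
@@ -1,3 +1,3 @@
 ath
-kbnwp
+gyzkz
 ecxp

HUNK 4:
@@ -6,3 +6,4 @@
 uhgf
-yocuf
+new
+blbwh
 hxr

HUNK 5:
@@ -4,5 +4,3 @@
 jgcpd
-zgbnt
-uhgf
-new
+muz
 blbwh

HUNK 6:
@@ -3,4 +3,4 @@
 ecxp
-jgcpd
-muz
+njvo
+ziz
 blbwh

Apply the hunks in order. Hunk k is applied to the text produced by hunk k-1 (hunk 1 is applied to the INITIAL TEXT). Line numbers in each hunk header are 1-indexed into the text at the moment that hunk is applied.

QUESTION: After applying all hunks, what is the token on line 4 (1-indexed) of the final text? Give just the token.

Answer: njvo

Derivation:
Hunk 1: at line 3 remove [xhrmp] add [abqje,zgbnt] -> 8 lines: ath kbnwp ecxp abqje zgbnt uhgf yocuf hxr
Hunk 2: at line 2 remove [abqje] add [jgcpd] -> 8 lines: ath kbnwp ecxp jgcpd zgbnt uhgf yocuf hxr
Hunk 3: at line 1 remove [kbnwp] add [gyzkz] -> 8 lines: ath gyzkz ecxp jgcpd zgbnt uhgf yocuf hxr
Hunk 4: at line 6 remove [yocuf] add [new,blbwh] -> 9 lines: ath gyzkz ecxp jgcpd zgbnt uhgf new blbwh hxr
Hunk 5: at line 4 remove [zgbnt,uhgf,new] add [muz] -> 7 lines: ath gyzkz ecxp jgcpd muz blbwh hxr
Hunk 6: at line 3 remove [jgcpd,muz] add [njvo,ziz] -> 7 lines: ath gyzkz ecxp njvo ziz blbwh hxr
Final line 4: njvo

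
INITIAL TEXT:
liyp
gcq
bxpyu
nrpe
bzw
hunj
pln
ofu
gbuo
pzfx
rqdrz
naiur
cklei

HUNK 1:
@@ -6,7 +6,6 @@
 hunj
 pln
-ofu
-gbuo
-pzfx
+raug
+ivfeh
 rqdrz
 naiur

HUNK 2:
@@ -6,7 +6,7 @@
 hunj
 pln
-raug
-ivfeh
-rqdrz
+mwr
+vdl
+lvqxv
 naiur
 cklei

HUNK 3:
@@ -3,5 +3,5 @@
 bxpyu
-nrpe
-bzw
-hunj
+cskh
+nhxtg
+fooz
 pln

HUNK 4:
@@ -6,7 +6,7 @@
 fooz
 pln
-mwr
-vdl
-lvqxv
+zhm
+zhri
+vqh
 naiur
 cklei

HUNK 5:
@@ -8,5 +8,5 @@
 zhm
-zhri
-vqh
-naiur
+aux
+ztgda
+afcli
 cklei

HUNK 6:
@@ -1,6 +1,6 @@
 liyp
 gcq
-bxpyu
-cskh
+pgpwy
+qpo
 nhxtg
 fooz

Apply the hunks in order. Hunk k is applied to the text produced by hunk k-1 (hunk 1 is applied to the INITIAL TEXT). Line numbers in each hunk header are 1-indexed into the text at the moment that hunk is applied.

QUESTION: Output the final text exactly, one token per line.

Hunk 1: at line 6 remove [ofu,gbuo,pzfx] add [raug,ivfeh] -> 12 lines: liyp gcq bxpyu nrpe bzw hunj pln raug ivfeh rqdrz naiur cklei
Hunk 2: at line 6 remove [raug,ivfeh,rqdrz] add [mwr,vdl,lvqxv] -> 12 lines: liyp gcq bxpyu nrpe bzw hunj pln mwr vdl lvqxv naiur cklei
Hunk 3: at line 3 remove [nrpe,bzw,hunj] add [cskh,nhxtg,fooz] -> 12 lines: liyp gcq bxpyu cskh nhxtg fooz pln mwr vdl lvqxv naiur cklei
Hunk 4: at line 6 remove [mwr,vdl,lvqxv] add [zhm,zhri,vqh] -> 12 lines: liyp gcq bxpyu cskh nhxtg fooz pln zhm zhri vqh naiur cklei
Hunk 5: at line 8 remove [zhri,vqh,naiur] add [aux,ztgda,afcli] -> 12 lines: liyp gcq bxpyu cskh nhxtg fooz pln zhm aux ztgda afcli cklei
Hunk 6: at line 1 remove [bxpyu,cskh] add [pgpwy,qpo] -> 12 lines: liyp gcq pgpwy qpo nhxtg fooz pln zhm aux ztgda afcli cklei

Answer: liyp
gcq
pgpwy
qpo
nhxtg
fooz
pln
zhm
aux
ztgda
afcli
cklei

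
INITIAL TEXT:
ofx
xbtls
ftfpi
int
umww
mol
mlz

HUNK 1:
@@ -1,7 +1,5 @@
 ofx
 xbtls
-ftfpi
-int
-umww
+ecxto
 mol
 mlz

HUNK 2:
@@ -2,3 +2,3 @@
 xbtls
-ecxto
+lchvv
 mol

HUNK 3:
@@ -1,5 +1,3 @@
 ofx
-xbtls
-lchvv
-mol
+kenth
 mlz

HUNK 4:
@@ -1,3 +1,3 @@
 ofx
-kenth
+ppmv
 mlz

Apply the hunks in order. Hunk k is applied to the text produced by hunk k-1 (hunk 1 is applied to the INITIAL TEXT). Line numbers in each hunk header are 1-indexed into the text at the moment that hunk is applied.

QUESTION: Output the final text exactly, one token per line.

Answer: ofx
ppmv
mlz

Derivation:
Hunk 1: at line 1 remove [ftfpi,int,umww] add [ecxto] -> 5 lines: ofx xbtls ecxto mol mlz
Hunk 2: at line 2 remove [ecxto] add [lchvv] -> 5 lines: ofx xbtls lchvv mol mlz
Hunk 3: at line 1 remove [xbtls,lchvv,mol] add [kenth] -> 3 lines: ofx kenth mlz
Hunk 4: at line 1 remove [kenth] add [ppmv] -> 3 lines: ofx ppmv mlz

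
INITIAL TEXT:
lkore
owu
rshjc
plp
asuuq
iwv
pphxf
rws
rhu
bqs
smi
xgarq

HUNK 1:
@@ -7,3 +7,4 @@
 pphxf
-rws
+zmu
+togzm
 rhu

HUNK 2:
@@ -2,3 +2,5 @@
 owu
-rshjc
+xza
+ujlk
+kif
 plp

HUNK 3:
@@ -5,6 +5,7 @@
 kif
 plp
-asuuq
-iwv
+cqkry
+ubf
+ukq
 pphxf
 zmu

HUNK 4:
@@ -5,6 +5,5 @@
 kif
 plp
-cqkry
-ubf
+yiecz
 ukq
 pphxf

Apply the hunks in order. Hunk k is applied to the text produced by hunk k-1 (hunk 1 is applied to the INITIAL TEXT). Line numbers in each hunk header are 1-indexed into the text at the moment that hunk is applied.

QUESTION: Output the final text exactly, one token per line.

Answer: lkore
owu
xza
ujlk
kif
plp
yiecz
ukq
pphxf
zmu
togzm
rhu
bqs
smi
xgarq

Derivation:
Hunk 1: at line 7 remove [rws] add [zmu,togzm] -> 13 lines: lkore owu rshjc plp asuuq iwv pphxf zmu togzm rhu bqs smi xgarq
Hunk 2: at line 2 remove [rshjc] add [xza,ujlk,kif] -> 15 lines: lkore owu xza ujlk kif plp asuuq iwv pphxf zmu togzm rhu bqs smi xgarq
Hunk 3: at line 5 remove [asuuq,iwv] add [cqkry,ubf,ukq] -> 16 lines: lkore owu xza ujlk kif plp cqkry ubf ukq pphxf zmu togzm rhu bqs smi xgarq
Hunk 4: at line 5 remove [cqkry,ubf] add [yiecz] -> 15 lines: lkore owu xza ujlk kif plp yiecz ukq pphxf zmu togzm rhu bqs smi xgarq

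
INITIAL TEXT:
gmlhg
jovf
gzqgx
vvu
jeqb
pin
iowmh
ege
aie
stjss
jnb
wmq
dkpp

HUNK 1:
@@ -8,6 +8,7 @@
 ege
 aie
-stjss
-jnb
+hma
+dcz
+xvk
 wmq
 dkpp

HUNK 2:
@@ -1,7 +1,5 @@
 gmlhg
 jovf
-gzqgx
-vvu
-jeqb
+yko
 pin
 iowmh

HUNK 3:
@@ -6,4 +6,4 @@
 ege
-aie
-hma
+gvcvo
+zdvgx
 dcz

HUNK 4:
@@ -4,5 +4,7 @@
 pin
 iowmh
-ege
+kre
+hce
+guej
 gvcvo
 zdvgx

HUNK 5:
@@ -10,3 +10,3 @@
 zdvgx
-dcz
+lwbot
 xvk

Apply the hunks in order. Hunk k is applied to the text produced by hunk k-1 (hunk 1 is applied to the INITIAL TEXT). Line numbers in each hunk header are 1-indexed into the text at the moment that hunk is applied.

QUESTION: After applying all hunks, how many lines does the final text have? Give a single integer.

Answer: 14

Derivation:
Hunk 1: at line 8 remove [stjss,jnb] add [hma,dcz,xvk] -> 14 lines: gmlhg jovf gzqgx vvu jeqb pin iowmh ege aie hma dcz xvk wmq dkpp
Hunk 2: at line 1 remove [gzqgx,vvu,jeqb] add [yko] -> 12 lines: gmlhg jovf yko pin iowmh ege aie hma dcz xvk wmq dkpp
Hunk 3: at line 6 remove [aie,hma] add [gvcvo,zdvgx] -> 12 lines: gmlhg jovf yko pin iowmh ege gvcvo zdvgx dcz xvk wmq dkpp
Hunk 4: at line 4 remove [ege] add [kre,hce,guej] -> 14 lines: gmlhg jovf yko pin iowmh kre hce guej gvcvo zdvgx dcz xvk wmq dkpp
Hunk 5: at line 10 remove [dcz] add [lwbot] -> 14 lines: gmlhg jovf yko pin iowmh kre hce guej gvcvo zdvgx lwbot xvk wmq dkpp
Final line count: 14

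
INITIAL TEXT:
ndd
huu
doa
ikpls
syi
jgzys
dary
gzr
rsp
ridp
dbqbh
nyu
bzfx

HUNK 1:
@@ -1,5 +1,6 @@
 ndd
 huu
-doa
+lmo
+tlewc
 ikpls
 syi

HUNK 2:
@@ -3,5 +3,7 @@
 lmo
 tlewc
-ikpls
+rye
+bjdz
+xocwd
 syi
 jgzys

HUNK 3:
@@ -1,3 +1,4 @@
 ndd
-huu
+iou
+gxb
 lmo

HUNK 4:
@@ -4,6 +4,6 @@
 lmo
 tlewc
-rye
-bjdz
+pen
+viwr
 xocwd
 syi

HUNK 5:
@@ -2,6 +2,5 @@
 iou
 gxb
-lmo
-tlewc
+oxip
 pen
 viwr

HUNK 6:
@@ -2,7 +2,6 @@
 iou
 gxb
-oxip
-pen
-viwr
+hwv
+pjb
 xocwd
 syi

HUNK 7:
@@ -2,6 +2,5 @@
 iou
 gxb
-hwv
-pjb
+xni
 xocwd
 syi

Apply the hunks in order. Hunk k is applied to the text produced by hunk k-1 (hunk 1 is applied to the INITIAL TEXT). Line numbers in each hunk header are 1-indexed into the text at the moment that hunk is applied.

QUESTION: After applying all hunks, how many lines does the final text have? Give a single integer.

Answer: 14

Derivation:
Hunk 1: at line 1 remove [doa] add [lmo,tlewc] -> 14 lines: ndd huu lmo tlewc ikpls syi jgzys dary gzr rsp ridp dbqbh nyu bzfx
Hunk 2: at line 3 remove [ikpls] add [rye,bjdz,xocwd] -> 16 lines: ndd huu lmo tlewc rye bjdz xocwd syi jgzys dary gzr rsp ridp dbqbh nyu bzfx
Hunk 3: at line 1 remove [huu] add [iou,gxb] -> 17 lines: ndd iou gxb lmo tlewc rye bjdz xocwd syi jgzys dary gzr rsp ridp dbqbh nyu bzfx
Hunk 4: at line 4 remove [rye,bjdz] add [pen,viwr] -> 17 lines: ndd iou gxb lmo tlewc pen viwr xocwd syi jgzys dary gzr rsp ridp dbqbh nyu bzfx
Hunk 5: at line 2 remove [lmo,tlewc] add [oxip] -> 16 lines: ndd iou gxb oxip pen viwr xocwd syi jgzys dary gzr rsp ridp dbqbh nyu bzfx
Hunk 6: at line 2 remove [oxip,pen,viwr] add [hwv,pjb] -> 15 lines: ndd iou gxb hwv pjb xocwd syi jgzys dary gzr rsp ridp dbqbh nyu bzfx
Hunk 7: at line 2 remove [hwv,pjb] add [xni] -> 14 lines: ndd iou gxb xni xocwd syi jgzys dary gzr rsp ridp dbqbh nyu bzfx
Final line count: 14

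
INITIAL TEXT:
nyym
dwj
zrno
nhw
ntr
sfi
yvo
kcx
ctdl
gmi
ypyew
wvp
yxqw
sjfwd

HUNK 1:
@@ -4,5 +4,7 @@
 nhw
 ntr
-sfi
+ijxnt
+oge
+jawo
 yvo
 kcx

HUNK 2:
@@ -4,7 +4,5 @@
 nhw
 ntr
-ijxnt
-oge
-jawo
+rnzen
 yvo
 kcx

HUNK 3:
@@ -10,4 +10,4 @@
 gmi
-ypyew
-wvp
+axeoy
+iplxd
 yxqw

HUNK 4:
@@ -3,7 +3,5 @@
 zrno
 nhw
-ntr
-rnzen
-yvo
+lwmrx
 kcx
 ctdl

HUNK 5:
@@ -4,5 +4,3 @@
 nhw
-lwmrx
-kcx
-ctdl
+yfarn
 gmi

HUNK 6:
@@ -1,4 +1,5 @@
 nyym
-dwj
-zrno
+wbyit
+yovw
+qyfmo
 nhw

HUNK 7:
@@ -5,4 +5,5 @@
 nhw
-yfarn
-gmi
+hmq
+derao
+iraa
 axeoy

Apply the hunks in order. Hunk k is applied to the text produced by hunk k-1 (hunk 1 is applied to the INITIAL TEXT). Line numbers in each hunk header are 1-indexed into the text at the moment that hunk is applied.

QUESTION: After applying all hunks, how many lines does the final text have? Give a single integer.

Hunk 1: at line 4 remove [sfi] add [ijxnt,oge,jawo] -> 16 lines: nyym dwj zrno nhw ntr ijxnt oge jawo yvo kcx ctdl gmi ypyew wvp yxqw sjfwd
Hunk 2: at line 4 remove [ijxnt,oge,jawo] add [rnzen] -> 14 lines: nyym dwj zrno nhw ntr rnzen yvo kcx ctdl gmi ypyew wvp yxqw sjfwd
Hunk 3: at line 10 remove [ypyew,wvp] add [axeoy,iplxd] -> 14 lines: nyym dwj zrno nhw ntr rnzen yvo kcx ctdl gmi axeoy iplxd yxqw sjfwd
Hunk 4: at line 3 remove [ntr,rnzen,yvo] add [lwmrx] -> 12 lines: nyym dwj zrno nhw lwmrx kcx ctdl gmi axeoy iplxd yxqw sjfwd
Hunk 5: at line 4 remove [lwmrx,kcx,ctdl] add [yfarn] -> 10 lines: nyym dwj zrno nhw yfarn gmi axeoy iplxd yxqw sjfwd
Hunk 6: at line 1 remove [dwj,zrno] add [wbyit,yovw,qyfmo] -> 11 lines: nyym wbyit yovw qyfmo nhw yfarn gmi axeoy iplxd yxqw sjfwd
Hunk 7: at line 5 remove [yfarn,gmi] add [hmq,derao,iraa] -> 12 lines: nyym wbyit yovw qyfmo nhw hmq derao iraa axeoy iplxd yxqw sjfwd
Final line count: 12

Answer: 12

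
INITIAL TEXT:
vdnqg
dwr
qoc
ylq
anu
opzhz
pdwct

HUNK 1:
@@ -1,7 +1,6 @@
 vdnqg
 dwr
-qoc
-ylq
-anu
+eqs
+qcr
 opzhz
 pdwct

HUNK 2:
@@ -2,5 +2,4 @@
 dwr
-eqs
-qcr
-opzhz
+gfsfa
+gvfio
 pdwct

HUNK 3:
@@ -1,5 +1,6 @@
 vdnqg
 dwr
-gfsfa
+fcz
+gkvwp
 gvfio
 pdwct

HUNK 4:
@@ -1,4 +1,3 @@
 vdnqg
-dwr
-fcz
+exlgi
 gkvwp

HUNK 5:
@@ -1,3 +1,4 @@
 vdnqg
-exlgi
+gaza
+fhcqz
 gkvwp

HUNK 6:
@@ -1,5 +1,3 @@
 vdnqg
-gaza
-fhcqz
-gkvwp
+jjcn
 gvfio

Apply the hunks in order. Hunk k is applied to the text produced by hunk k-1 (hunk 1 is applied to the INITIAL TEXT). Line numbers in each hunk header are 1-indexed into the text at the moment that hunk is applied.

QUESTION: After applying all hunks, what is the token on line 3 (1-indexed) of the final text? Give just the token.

Answer: gvfio

Derivation:
Hunk 1: at line 1 remove [qoc,ylq,anu] add [eqs,qcr] -> 6 lines: vdnqg dwr eqs qcr opzhz pdwct
Hunk 2: at line 2 remove [eqs,qcr,opzhz] add [gfsfa,gvfio] -> 5 lines: vdnqg dwr gfsfa gvfio pdwct
Hunk 3: at line 1 remove [gfsfa] add [fcz,gkvwp] -> 6 lines: vdnqg dwr fcz gkvwp gvfio pdwct
Hunk 4: at line 1 remove [dwr,fcz] add [exlgi] -> 5 lines: vdnqg exlgi gkvwp gvfio pdwct
Hunk 5: at line 1 remove [exlgi] add [gaza,fhcqz] -> 6 lines: vdnqg gaza fhcqz gkvwp gvfio pdwct
Hunk 6: at line 1 remove [gaza,fhcqz,gkvwp] add [jjcn] -> 4 lines: vdnqg jjcn gvfio pdwct
Final line 3: gvfio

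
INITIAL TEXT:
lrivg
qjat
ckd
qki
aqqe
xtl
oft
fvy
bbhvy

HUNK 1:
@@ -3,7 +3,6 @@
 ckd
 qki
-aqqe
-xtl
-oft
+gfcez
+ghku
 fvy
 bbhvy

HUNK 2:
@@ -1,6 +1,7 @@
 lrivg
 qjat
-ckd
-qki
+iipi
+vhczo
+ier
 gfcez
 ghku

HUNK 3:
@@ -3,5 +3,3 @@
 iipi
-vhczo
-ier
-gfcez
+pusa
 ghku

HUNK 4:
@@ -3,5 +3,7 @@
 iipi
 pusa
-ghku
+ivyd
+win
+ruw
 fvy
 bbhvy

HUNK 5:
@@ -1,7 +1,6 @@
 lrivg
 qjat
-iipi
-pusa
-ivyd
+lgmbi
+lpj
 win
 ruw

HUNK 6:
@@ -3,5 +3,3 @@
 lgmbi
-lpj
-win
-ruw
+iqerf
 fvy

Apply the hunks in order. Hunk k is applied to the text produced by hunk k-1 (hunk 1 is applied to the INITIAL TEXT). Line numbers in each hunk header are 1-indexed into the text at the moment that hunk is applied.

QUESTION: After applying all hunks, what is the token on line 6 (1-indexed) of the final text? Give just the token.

Answer: bbhvy

Derivation:
Hunk 1: at line 3 remove [aqqe,xtl,oft] add [gfcez,ghku] -> 8 lines: lrivg qjat ckd qki gfcez ghku fvy bbhvy
Hunk 2: at line 1 remove [ckd,qki] add [iipi,vhczo,ier] -> 9 lines: lrivg qjat iipi vhczo ier gfcez ghku fvy bbhvy
Hunk 3: at line 3 remove [vhczo,ier,gfcez] add [pusa] -> 7 lines: lrivg qjat iipi pusa ghku fvy bbhvy
Hunk 4: at line 3 remove [ghku] add [ivyd,win,ruw] -> 9 lines: lrivg qjat iipi pusa ivyd win ruw fvy bbhvy
Hunk 5: at line 1 remove [iipi,pusa,ivyd] add [lgmbi,lpj] -> 8 lines: lrivg qjat lgmbi lpj win ruw fvy bbhvy
Hunk 6: at line 3 remove [lpj,win,ruw] add [iqerf] -> 6 lines: lrivg qjat lgmbi iqerf fvy bbhvy
Final line 6: bbhvy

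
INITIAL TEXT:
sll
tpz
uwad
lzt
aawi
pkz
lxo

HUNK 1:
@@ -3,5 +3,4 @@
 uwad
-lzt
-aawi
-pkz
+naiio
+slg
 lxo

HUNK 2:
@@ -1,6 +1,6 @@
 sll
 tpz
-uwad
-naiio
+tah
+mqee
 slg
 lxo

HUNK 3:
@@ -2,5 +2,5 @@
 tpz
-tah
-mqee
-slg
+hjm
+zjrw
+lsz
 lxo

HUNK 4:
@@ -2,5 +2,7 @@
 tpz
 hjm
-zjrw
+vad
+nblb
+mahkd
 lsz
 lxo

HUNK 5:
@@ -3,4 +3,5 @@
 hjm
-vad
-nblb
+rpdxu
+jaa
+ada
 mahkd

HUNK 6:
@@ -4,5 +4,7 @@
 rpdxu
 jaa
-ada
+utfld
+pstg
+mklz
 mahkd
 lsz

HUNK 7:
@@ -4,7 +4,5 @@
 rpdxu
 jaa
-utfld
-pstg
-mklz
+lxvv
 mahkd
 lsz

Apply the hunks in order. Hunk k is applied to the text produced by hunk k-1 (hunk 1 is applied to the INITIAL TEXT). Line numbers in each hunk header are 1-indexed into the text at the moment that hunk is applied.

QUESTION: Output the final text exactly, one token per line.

Hunk 1: at line 3 remove [lzt,aawi,pkz] add [naiio,slg] -> 6 lines: sll tpz uwad naiio slg lxo
Hunk 2: at line 1 remove [uwad,naiio] add [tah,mqee] -> 6 lines: sll tpz tah mqee slg lxo
Hunk 3: at line 2 remove [tah,mqee,slg] add [hjm,zjrw,lsz] -> 6 lines: sll tpz hjm zjrw lsz lxo
Hunk 4: at line 2 remove [zjrw] add [vad,nblb,mahkd] -> 8 lines: sll tpz hjm vad nblb mahkd lsz lxo
Hunk 5: at line 3 remove [vad,nblb] add [rpdxu,jaa,ada] -> 9 lines: sll tpz hjm rpdxu jaa ada mahkd lsz lxo
Hunk 6: at line 4 remove [ada] add [utfld,pstg,mklz] -> 11 lines: sll tpz hjm rpdxu jaa utfld pstg mklz mahkd lsz lxo
Hunk 7: at line 4 remove [utfld,pstg,mklz] add [lxvv] -> 9 lines: sll tpz hjm rpdxu jaa lxvv mahkd lsz lxo

Answer: sll
tpz
hjm
rpdxu
jaa
lxvv
mahkd
lsz
lxo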